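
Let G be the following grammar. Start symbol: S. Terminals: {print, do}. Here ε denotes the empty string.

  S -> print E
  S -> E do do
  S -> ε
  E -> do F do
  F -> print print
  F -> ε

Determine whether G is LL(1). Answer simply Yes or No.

Yes

FIRST(S) = {ε, do, print}
FIRST(E) = {do}
FIRST(F) = {ε, print}
FOLLOW(S) = {$}
FOLLOW(E) = {$, do}
FOLLOW(F) = {do}
Each cell of M receives at most one production.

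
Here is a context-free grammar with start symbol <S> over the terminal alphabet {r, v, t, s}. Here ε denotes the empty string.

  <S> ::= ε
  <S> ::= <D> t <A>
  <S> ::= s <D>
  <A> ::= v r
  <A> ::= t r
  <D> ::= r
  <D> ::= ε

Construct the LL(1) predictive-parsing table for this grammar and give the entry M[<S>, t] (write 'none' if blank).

FIRST(<A>) = {t, v}
FIRST(<D>) = {ε, r}
FIRST(<S>) = {ε, r, s, t}  (via <D> t <A>)
FOLLOW(<S>) includes $ since <S> is the start symbol.
FOLLOW(<S>): <S> appears on no right-hand side. Thus FOLLOW(<S>) = {$}.
For <S> ::= ε: FIRST(ε) = {ε}, so it goes in M[<S>, t] for t ∈ {}; since ε ∈ FIRST, also for every t ∈ FOLLOW(<S>) = {$}.
For <S> ::= <D> t <A>: FIRST(<D> t <A>) = {r, t}, so it goes in M[<S>, t] for t ∈ {r, t}.
For <S> ::= s <D>: FIRST(s <D>) = {s}, so it goes in M[<S>, t] for t ∈ {s}.

<S> ::= <D> t <A>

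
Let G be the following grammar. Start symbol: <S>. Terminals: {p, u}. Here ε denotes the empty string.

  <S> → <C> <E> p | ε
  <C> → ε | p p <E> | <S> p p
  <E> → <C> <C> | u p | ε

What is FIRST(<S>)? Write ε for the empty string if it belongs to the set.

FIRST(<S>) = {ε, p, u}  (via <C> <E> p)
FIRST(<C>) = {ε, p, u}  (via <S> p p)
FIRST(<E>) = {ε, p, u}  (via <C> <C>)

{ε, p, u}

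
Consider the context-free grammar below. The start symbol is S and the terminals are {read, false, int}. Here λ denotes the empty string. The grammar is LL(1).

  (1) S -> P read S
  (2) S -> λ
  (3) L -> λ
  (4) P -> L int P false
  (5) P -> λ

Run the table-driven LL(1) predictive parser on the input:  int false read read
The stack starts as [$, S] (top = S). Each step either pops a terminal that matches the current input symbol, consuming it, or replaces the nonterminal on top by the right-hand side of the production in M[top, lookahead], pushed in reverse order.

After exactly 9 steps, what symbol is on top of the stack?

step 1: stack=$ S  input=int false read read $  — expand S -> P read S
step 2: stack=$ S read P  input=int false read read $  — expand P -> L int P false
step 3: stack=$ S read false P int L  input=int false read read $  — expand L -> λ
step 4: stack=$ S read false P int  input=int false read read $  — match int
step 5: stack=$ S read false P  input=false read read $  — expand P -> λ
step 6: stack=$ S read false  input=false read read $  — match false
step 7: stack=$ S read  input=read read $  — match read
step 8: stack=$ S  input=read $  — expand S -> P read S
step 9: stack=$ S read P  input=read $  — expand P -> λ
Stack after step 9: $ S read (top = read).

read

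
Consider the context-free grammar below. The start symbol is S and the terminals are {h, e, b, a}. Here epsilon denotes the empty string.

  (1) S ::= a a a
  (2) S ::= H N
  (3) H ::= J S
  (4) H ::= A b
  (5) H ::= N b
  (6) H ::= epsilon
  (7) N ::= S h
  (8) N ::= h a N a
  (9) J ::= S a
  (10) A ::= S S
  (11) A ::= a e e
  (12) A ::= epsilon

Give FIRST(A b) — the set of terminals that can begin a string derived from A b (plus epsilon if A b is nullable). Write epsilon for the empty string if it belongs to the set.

FIRST(S) = {a, b, h}  (via H N)
FIRST(N) = {a, b, h}  (via S h)
FIRST(J) = {a, b, h}  (via S a)
FIRST(A) = {epsilon, a, b, h}  (via S S)
FIRST(H) = {epsilon, a, b, h}  (via J S, A b, N b)
FIRST(A b): take FIRST of each symbol in turn, carrying on past any symbol whose FIRST contains epsilon; result {a, b, h}.

{a, b, h}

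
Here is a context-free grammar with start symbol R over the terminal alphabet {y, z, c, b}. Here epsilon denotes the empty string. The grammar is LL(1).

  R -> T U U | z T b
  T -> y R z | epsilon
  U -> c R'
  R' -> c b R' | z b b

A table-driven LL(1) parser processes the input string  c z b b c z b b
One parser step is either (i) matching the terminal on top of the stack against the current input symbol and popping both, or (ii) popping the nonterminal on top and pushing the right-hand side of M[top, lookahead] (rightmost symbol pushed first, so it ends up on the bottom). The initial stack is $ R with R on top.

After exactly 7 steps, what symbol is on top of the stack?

     Stack      Input              Action
  1  $ R        c z b b c z b b $  expand R -> T U U
  2  $ U U T    c z b b c z b b $  expand T -> epsilon
  3  $ U U      c z b b c z b b $  expand U -> c R'
  4  $ U R' c   c z b b c z b b $  match c
  5  $ U R'     z b b c z b b $    expand R' -> z b b
  6  $ U b b z  z b b c z b b $    match z
  7  $ U b b    b b c z b b $      match b
Stack after step 7: $ U b (top = b).

b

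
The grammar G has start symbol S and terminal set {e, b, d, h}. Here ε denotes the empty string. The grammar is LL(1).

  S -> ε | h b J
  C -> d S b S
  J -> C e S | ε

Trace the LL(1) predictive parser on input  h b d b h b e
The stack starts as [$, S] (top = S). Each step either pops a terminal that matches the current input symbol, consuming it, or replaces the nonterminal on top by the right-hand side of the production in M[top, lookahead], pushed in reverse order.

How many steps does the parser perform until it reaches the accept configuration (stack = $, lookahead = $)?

      Stack          Input            Action
   1  $ S            h b d b h b e $  expand S -> h b J
   2  $ J b h        h b d b h b e $  match h
   3  $ J b          b d b h b e $    match b
   4  $ J            d b h b e $      expand J -> C e S
   5  $ S e C        d b h b e $      expand C -> d S b S
   6  $ S e S b S d  d b h b e $      match d
   7  $ S e S b S    b h b e $        expand S -> ε
   8  $ S e S b      b h b e $        match b
   9  $ S e S        h b e $          expand S -> h b J
  10  $ S e J b h    h b e $          match h
  11  $ S e J b      b e $            match b
  12  $ S e J        e $              expand J -> ε
  13  $ S e          e $              match e
  14  $ S            $                expand S -> ε
Accept reached after 14 steps.

14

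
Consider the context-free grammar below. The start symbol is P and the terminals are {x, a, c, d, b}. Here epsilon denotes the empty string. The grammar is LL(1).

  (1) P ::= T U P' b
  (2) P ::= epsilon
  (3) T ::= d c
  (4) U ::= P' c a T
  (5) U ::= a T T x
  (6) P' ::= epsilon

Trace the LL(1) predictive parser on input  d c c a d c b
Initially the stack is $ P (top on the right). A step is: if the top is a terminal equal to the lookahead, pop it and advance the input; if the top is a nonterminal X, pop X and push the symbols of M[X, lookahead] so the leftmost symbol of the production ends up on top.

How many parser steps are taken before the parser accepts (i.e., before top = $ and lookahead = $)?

      Stack            Input            Action
   1  $ P              d c c a d c b $  expand P ::= T U P' b
   2  $ b P' U T       d c c a d c b $  expand T ::= d c
   3  $ b P' U c d     d c c a d c b $  match d
   4  $ b P' U c       c c a d c b $    match c
   5  $ b P' U         c a d c b $      expand U ::= P' c a T
   6  $ b P' T a c P'  c a d c b $      expand P' ::= epsilon
   7  $ b P' T a c     c a d c b $      match c
   8  $ b P' T a       a d c b $        match a
   9  $ b P' T         d c b $          expand T ::= d c
  10  $ b P' c d       d c b $          match d
  11  $ b P' c         c b $            match c
  12  $ b P'           b $              expand P' ::= epsilon
  13  $ b              b $              match b
Accept reached after 13 steps.

13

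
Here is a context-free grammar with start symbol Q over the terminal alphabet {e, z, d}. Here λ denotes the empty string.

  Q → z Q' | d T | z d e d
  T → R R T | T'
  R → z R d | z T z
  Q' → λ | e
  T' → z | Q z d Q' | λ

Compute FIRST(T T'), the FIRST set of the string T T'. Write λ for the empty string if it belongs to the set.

{λ, d, z}

FIRST(Q): from Q→z Q' we get {z}; from Q→d T we get {d}; from Q→z d e d we get {z}. So FIRST(Q) = {d, z}.
FIRST(R): from R→z R d we get {z}; from R→z T z we get {z}. So FIRST(R) = {z}.
FIRST(Q'): from Q'→λ we get {λ}; from Q'→e we get {e}. So FIRST(Q') = {λ, e}.
FIRST(T'): from T'→z we get {z}; from T'→Q z d Q' we get {d, z}; from T'→λ we get {λ}. So FIRST(T') = {λ, d, z}.
FIRST(T): from T→R R T we get {z}; from T→T' we get {λ, d, z}. So FIRST(T) = {λ, d, z}.
FIRST(T T'): take FIRST of each symbol in turn, carrying on past any symbol whose FIRST contains λ; result {λ, d, z}.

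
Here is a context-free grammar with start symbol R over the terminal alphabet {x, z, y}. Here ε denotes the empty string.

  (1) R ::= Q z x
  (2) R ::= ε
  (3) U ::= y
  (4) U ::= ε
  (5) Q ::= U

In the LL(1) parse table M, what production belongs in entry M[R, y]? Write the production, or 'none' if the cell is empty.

FIRST(U): from U::=y we get {y}; from U::=ε we get {ε}. So FIRST(U) = {ε, y}.
FIRST(Q): from Q::=U we get {ε, y}. So FIRST(Q) = {ε, y}.
FIRST(R): from R::=Q z x we get {y, z}; from R::=ε we get {ε}. So FIRST(R) = {ε, y, z}.
FOLLOW(R) includes $ since R is the start symbol.
FOLLOW(R): R appears on no right-hand side. Thus FOLLOW(R) = {$}.
For R ::= Q z x: FIRST(Q z x) = {y, z}, so it goes in M[R, t] for t ∈ {y, z}.
For R ::= ε: FIRST(ε) = {ε}, so it goes in M[R, t] for t ∈ {}; since ε ∈ FIRST, also for every t ∈ FOLLOW(R) = {$}.

R ::= Q z x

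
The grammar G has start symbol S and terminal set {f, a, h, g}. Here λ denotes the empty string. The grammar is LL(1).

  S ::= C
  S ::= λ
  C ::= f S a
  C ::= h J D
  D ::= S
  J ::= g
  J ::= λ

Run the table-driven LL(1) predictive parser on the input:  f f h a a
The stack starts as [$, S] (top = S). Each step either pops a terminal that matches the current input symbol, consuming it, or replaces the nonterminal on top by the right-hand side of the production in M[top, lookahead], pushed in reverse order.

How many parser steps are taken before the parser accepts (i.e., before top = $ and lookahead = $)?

14

      Stack        Input        Action
   1  $ S          f f h a a $  expand S ::= C
   2  $ C          f f h a a $  expand C ::= f S a
   3  $ a S f      f f h a a $  match f
   4  $ a S        f h a a $    expand S ::= C
   5  $ a C        f h a a $    expand C ::= f S a
   6  $ a a S f    f h a a $    match f
   7  $ a a S      h a a $      expand S ::= C
   8  $ a a C      h a a $      expand C ::= h J D
   9  $ a a D J h  h a a $      match h
  10  $ a a D J    a a $        expand J ::= λ
  11  $ a a D      a a $        expand D ::= S
  12  $ a a S      a a $        expand S ::= λ
  13  $ a a        a a $        match a
  14  $ a          a $          match a
Accept reached after 14 steps.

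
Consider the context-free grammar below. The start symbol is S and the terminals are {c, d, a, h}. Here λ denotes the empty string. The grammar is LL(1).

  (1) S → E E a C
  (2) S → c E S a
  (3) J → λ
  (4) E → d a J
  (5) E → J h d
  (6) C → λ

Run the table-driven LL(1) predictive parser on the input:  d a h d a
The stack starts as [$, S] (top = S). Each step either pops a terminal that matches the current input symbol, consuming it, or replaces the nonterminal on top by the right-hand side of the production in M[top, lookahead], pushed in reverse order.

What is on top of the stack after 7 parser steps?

     Stack          Input        Action
  1  $ S            d a h d a $  expand S → E E a C
  2  $ C a E E      d a h d a $  expand E → d a J
  3  $ C a E J a d  d a h d a $  match d
  4  $ C a E J a    a h d a $    match a
  5  $ C a E J      h d a $      expand J → λ
  6  $ C a E        h d a $      expand E → J h d
  7  $ C a d h J    h d a $      expand J → λ
Stack after step 7: $ C a d h (top = h).

h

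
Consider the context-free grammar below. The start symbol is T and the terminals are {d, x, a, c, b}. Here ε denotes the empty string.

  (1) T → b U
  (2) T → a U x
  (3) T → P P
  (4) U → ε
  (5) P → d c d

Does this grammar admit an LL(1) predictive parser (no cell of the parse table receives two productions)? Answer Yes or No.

Yes

FIRST(T) = {a, b, d}
FIRST(U) = {ε}
FIRST(P) = {d}
FOLLOW(T) = {$}
FOLLOW(U) = {$, x}
FOLLOW(P) = {$, d}
Each cell of M receives at most one production.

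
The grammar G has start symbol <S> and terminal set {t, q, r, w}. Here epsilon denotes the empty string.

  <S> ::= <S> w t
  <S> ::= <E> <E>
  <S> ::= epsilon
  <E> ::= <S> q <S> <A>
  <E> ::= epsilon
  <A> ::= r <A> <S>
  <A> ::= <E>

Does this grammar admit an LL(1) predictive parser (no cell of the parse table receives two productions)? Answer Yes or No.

FIRST(<S>) = {epsilon, q, w}
FIRST(<E>) = {epsilon, q, w}
FIRST(<A>) = {epsilon, q, r, w}
FOLLOW(<S>) = {$, q, r, w}
FOLLOW(<E>) = {$, q, r, w}
FOLLOW(<A>) = {$, q, r, w}
Cell M[<A>, r] receives both <A> ::= r <A> <S> and <A> ::= <E> — the grammar is not LL(1).

No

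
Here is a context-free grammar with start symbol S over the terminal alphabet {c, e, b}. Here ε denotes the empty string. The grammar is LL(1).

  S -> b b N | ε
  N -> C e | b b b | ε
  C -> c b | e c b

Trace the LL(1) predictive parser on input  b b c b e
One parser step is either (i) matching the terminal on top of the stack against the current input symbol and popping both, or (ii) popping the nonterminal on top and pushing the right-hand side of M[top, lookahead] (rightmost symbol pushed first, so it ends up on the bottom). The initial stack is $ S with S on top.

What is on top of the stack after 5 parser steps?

c

step 1: stack=$ S  input=b b c b e $  — expand S -> b b N
step 2: stack=$ N b b  input=b b c b e $  — match b
step 3: stack=$ N b  input=b c b e $  — match b
step 4: stack=$ N  input=c b e $  — expand N -> C e
step 5: stack=$ e C  input=c b e $  — expand C -> c b
Stack after step 5: $ e b c (top = c).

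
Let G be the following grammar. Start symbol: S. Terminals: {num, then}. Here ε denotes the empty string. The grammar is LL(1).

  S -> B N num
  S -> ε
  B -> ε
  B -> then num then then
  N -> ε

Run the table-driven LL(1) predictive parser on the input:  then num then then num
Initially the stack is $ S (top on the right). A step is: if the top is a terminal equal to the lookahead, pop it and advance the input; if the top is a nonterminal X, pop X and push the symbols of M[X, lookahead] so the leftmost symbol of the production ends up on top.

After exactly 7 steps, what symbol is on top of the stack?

     Stack                       Input                     Action
  1  $ S                         then num then then num $  expand S -> B N num
  2  $ num N B                   then num then then num $  expand B -> then num then then
  3  $ num N then then num then  then num then then num $  match then
  4  $ num N then then num       num then then num $       match num
  5  $ num N then then           then then num $           match then
  6  $ num N then                then num $                match then
  7  $ num N                     num $                     expand N -> ε
Stack after step 7: $ num (top = num).

num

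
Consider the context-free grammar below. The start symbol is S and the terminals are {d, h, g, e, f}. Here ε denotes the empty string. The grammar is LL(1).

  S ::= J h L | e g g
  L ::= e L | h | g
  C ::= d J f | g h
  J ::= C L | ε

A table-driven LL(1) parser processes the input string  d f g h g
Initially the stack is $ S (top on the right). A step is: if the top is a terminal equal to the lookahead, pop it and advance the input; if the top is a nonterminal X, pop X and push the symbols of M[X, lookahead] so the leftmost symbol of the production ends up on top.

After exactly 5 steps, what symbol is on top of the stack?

     Stack          Input        Action
  1  $ S            d f g h g $  expand S ::= J h L
  2  $ L h J        d f g h g $  expand J ::= C L
  3  $ L h L C      d f g h g $  expand C ::= d J f
  4  $ L h L f J d  d f g h g $  match d
  5  $ L h L f J    f g h g $    expand J ::= ε
Stack after step 5: $ L h L f (top = f).

f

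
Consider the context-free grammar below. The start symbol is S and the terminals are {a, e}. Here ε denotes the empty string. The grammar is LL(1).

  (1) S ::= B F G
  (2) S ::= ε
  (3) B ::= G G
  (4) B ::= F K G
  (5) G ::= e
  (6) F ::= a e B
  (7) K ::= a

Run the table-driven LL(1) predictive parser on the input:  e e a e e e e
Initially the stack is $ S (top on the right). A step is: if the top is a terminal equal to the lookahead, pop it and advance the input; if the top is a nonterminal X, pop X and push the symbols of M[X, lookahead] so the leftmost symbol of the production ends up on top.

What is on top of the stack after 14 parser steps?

G

step 1: stack=$ S  input=e e a e e e e $  — expand S ::= B F G
step 2: stack=$ G F B  input=e e a e e e e $  — expand B ::= G G
step 3: stack=$ G F G G  input=e e a e e e e $  — expand G ::= e
step 4: stack=$ G F G e  input=e e a e e e e $  — match e
step 5: stack=$ G F G  input=e a e e e e $  — expand G ::= e
step 6: stack=$ G F e  input=e a e e e e $  — match e
step 7: stack=$ G F  input=a e e e e $  — expand F ::= a e B
step 8: stack=$ G B e a  input=a e e e e $  — match a
step 9: stack=$ G B e  input=e e e e $  — match e
step 10: stack=$ G B  input=e e e $  — expand B ::= G G
step 11: stack=$ G G G  input=e e e $  — expand G ::= e
step 12: stack=$ G G e  input=e e e $  — match e
step 13: stack=$ G G  input=e e $  — expand G ::= e
step 14: stack=$ G e  input=e e $  — match e
Stack after step 14: $ G (top = G).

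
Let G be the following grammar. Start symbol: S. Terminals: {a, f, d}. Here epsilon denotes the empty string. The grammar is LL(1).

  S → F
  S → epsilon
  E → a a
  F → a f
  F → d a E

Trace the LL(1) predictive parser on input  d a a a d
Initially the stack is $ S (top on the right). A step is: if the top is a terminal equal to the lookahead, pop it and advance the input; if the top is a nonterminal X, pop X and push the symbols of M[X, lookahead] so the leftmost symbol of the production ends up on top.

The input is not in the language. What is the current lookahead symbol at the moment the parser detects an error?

d

step 1: stack=$ S  input=d a a a d $  — expand S → F
step 2: stack=$ F  input=d a a a d $  — expand F → d a E
step 3: stack=$ E a d  input=d a a a d $  — match d
step 4: stack=$ E a  input=a a a d $  — match a
step 5: stack=$ E  input=a a d $  — expand E → a a
step 6: stack=$ a a  input=a a d $  — match a
step 7: stack=$ a  input=a d $  — match a
step 8: stack=$  input=d $  — error: stack empty but input remains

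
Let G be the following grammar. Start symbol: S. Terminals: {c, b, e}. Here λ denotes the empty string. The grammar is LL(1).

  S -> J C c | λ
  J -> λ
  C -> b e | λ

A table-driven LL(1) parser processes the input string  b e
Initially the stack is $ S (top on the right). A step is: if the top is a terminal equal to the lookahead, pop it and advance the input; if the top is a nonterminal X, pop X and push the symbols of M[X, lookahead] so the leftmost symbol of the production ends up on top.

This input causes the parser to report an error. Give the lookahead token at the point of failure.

$

step 1: stack=$ S  input=b e $  — expand S -> J C c
step 2: stack=$ c C J  input=b e $  — expand J -> λ
step 3: stack=$ c C  input=b e $  — expand C -> b e
step 4: stack=$ c e b  input=b e $  — match b
step 5: stack=$ c e  input=e $  — match e
step 6: stack=$ c  input=$  — error: top is terminal c but lookahead is $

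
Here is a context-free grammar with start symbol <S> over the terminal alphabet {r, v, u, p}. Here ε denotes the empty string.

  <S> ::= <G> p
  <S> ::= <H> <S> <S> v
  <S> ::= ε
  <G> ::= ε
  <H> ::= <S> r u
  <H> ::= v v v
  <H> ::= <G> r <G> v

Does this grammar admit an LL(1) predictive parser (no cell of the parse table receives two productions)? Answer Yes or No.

No

FIRST(<S>) = {ε, p, r, v}
FIRST(<G>) = {ε}
FIRST(<H>) = {p, r, v}
FOLLOW(<S>) = {$, p, r, v}
FOLLOW(<G>) = {p, r, v}
FOLLOW(<H>) = {p, r, v}
Cell M[<H>, r] receives both <H> ::= <S> r u and <H> ::= <G> r <G> v — the grammar is not LL(1).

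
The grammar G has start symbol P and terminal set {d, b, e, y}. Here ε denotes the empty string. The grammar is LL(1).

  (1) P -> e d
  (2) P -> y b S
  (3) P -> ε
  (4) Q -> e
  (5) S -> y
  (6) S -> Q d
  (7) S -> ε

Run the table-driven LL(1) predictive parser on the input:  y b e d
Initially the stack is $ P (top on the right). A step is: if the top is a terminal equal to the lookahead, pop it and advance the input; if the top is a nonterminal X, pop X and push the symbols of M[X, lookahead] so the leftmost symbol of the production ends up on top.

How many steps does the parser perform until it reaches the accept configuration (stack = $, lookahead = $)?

7

     Stack    Input      Action
  1  $ P      y b e d $  expand P -> y b S
  2  $ S b y  y b e d $  match y
  3  $ S b    b e d $    match b
  4  $ S      e d $      expand S -> Q d
  5  $ d Q    e d $      expand Q -> e
  6  $ d e    e d $      match e
  7  $ d      d $        match d
Accept reached after 7 steps.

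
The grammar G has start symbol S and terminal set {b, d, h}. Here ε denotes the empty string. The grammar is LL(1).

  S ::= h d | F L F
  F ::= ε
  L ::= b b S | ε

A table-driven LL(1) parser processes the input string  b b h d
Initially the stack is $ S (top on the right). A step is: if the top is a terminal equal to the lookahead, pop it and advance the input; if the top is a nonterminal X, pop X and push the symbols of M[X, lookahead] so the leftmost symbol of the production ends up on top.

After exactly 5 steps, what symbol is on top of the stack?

     Stack      Input      Action
  1  $ S        b b h d $  expand S ::= F L F
  2  $ F L F    b b h d $  expand F ::= ε
  3  $ F L      b b h d $  expand L ::= b b S
  4  $ F S b b  b b h d $  match b
  5  $ F S b    b h d $    match b
Stack after step 5: $ F S (top = S).

S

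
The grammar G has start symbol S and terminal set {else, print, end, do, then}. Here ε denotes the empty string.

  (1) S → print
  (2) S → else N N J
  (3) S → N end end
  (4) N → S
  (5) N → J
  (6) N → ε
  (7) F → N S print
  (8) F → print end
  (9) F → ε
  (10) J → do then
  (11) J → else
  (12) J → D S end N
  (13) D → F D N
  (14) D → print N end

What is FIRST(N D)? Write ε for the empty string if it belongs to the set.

{do, else, end, print}

FIRST(S): from S→print we get {print}; from S→else N N J we get {else}; from S→N end end we get {do, else, end, print}. So FIRST(S) = {do, else, end, print}.
FIRST(N): from N→S we get {do, else, end, print}; from N→J we get {do, else, end, print}; from N→ε we get {ε}. So FIRST(N) = {ε, do, else, end, print}.
FIRST(F): from F→N S print we get {do, else, end, print}; from F→print end we get {print}; from F→ε we get {ε}. So FIRST(F) = {ε, do, else, end, print}.
FIRST(D): from D→F D N we get {do, else, end, print}; from D→print N end we get {print}. So FIRST(D) = {do, else, end, print}.
FIRST(J): from J→do then we get {do}; from J→else we get {else}; from J→D S end N we get {do, else, end, print}. So FIRST(J) = {do, else, end, print}.
FIRST(N D): take FIRST of each symbol in turn, carrying on past any symbol whose FIRST contains ε; result {do, else, end, print}.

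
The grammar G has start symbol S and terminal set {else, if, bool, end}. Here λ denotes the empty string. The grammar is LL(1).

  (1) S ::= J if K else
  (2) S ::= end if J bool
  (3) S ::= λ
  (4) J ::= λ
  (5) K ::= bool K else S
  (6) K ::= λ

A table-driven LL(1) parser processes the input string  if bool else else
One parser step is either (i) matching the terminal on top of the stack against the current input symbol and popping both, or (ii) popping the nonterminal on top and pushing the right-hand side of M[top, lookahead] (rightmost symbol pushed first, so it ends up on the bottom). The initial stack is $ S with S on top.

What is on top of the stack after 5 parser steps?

     Stack                 Input                Action
  1  $ S                   if bool else else $  expand S ::= J if K else
  2  $ else K if J         if bool else else $  expand J ::= λ
  3  $ else K if           if bool else else $  match if
  4  $ else K              bool else else $     expand K ::= bool K else S
  5  $ else S else K bool  bool else else $     match bool
Stack after step 5: $ else S else K (top = K).

K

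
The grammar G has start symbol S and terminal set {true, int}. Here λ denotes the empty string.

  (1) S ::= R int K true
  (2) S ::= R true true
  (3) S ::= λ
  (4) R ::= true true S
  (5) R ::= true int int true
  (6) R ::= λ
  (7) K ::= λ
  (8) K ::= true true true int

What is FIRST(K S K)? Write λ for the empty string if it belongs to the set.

FIRST(R) = {λ, true}
FIRST(K) = {λ, true}
FIRST(S) = {λ, int, true}  (via R int K true, R true true)
FIRST(K S K): take FIRST of each symbol in turn, carrying on past any symbol whose FIRST contains λ; result {λ, int, true}.

{λ, int, true}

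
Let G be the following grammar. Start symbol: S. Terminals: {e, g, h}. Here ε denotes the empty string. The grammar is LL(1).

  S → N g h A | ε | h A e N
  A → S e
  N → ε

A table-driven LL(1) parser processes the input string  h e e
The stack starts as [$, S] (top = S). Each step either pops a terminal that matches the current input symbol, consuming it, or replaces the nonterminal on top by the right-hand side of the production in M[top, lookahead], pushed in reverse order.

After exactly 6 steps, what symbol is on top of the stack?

     Stack      Input    Action
  1  $ S        h e e $  expand S → h A e N
  2  $ N e A h  h e e $  match h
  3  $ N e A    e e $    expand A → S e
  4  $ N e e S  e e $    expand S → ε
  5  $ N e e    e e $    match e
  6  $ N e      e $      match e
Stack after step 6: $ N (top = N).

N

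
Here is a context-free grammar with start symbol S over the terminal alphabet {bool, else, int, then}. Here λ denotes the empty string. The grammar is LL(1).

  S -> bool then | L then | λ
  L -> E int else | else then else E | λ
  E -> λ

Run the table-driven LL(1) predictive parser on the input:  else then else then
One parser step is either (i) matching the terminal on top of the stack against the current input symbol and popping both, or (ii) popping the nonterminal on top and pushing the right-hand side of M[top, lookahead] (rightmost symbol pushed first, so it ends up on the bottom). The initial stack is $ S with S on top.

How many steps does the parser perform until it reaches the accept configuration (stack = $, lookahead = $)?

     Stack                    Input                  Action
  1  $ S                      else then else then $  expand S -> L then
  2  $ then L                 else then else then $  expand L -> else then else E
  3  $ then E else then else  else then else then $  match else
  4  $ then E else then       then else then $       match then
  5  $ then E else            else then $            match else
  6  $ then E                 then $                 expand E -> λ
  7  $ then                   then $                 match then
Accept reached after 7 steps.

7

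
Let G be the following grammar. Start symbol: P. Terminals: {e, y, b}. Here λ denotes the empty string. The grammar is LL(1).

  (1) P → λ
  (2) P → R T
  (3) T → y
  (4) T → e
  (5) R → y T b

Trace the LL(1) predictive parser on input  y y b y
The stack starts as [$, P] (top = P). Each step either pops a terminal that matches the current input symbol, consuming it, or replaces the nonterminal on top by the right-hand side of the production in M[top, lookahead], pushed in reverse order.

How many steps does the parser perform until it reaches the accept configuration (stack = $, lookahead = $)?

8

     Stack      Input      Action
  1  $ P        y y b y $  expand P → R T
  2  $ T R      y y b y $  expand R → y T b
  3  $ T b T y  y y b y $  match y
  4  $ T b T    y b y $    expand T → y
  5  $ T b y    y b y $    match y
  6  $ T b      b y $      match b
  7  $ T        y $        expand T → y
  8  $ y        y $        match y
Accept reached after 8 steps.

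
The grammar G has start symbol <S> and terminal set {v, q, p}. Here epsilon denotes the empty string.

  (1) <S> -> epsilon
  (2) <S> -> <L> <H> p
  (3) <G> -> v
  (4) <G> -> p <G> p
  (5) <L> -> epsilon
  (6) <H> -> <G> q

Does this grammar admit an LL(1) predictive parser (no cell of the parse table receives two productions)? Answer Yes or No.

Yes

FIRST(<S>) = {epsilon, p, v}
FIRST(<G>) = {p, v}
FIRST(<L>) = {epsilon}
FIRST(<H>) = {p, v}
FOLLOW(<S>) = {$}
FOLLOW(<G>) = {p, q}
FOLLOW(<L>) = {p, v}
FOLLOW(<H>) = {p}
Each cell of M receives at most one production.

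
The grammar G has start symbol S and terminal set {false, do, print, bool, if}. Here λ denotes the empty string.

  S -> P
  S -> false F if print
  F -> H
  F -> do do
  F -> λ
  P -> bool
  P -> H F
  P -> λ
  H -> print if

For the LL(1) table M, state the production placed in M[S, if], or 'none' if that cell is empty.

none

FIRST(H) = {print}
FIRST(F) = {λ, do, print}  (via H)
FIRST(P) = {λ, bool, print}  (via H F)
FIRST(S) = {λ, bool, false, print}  (via P)
FOLLOW(S) includes $ since S is the start symbol.
FOLLOW(S): S appears on no right-hand side. Thus FOLLOW(S) = {$}.
For S -> P: FIRST(P) = {λ, bool, print}, so it goes in M[S, t] for t ∈ {bool, print}; since λ ∈ FIRST, also for every t ∈ FOLLOW(S) = {$}.
For S -> false F if print: FIRST(false F if print) = {false}, so it goes in M[S, t] for t ∈ {false}.
None of these place a production in M[S, if].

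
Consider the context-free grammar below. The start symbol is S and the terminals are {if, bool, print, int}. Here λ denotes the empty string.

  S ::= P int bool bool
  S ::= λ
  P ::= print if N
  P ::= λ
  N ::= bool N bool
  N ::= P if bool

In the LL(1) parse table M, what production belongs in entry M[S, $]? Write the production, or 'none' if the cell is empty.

S ::= λ

FIRST(P): from P::=print if N we get {print}; from P::=λ we get {λ}. So FIRST(P) = {λ, print}.
FIRST(S): from S::=P int bool bool we get {int, print}; from S::=λ we get {λ}. So FIRST(S) = {λ, int, print}.
FIRST(N): from N::=bool N bool we get {bool}; from N::=P if bool we get {if, print}. So FIRST(N) = {bool, if, print}.
FOLLOW(S) includes $ since S is the start symbol.
FOLLOW(S): S appears on no right-hand side. Thus FOLLOW(S) = {$}.
For S ::= P int bool bool: FIRST(P int bool bool) = {int, print}, so it goes in M[S, t] for t ∈ {int, print}.
For S ::= λ: FIRST(λ) = {λ}, so it goes in M[S, t] for t ∈ {}; since λ ∈ FIRST, also for every t ∈ FOLLOW(S) = {$}.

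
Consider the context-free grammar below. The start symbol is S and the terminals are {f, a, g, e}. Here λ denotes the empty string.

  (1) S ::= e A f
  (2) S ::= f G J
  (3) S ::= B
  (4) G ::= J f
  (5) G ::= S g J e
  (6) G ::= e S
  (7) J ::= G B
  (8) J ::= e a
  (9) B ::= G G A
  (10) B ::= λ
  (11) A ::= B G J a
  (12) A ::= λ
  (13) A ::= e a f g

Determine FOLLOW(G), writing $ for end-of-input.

{$, a, e, f, g}

FIRST(S) = {λ, e, f, g}  (via B)
FIRST(G) = {e, f, g}  (via J f, S g J e)
FIRST(J) = {e, f, g}  (via G B)
FIRST(B) = {λ, e, f, g}  (via G G A)
FIRST(A) = {λ, e, f, g}  (via B G J a)
FOLLOW(S) includes $ since S is the start symbol.
FOLLOW(S): in G::=S g J e, S is followed by g J e with FIRST {g}; in G::=e S, the suffix after S is empty, so FOLLOW(S) ⊇ FOLLOW(G) = {$, a, e, f, g}. Thus FOLLOW(S) = {$, a, e, f, g}.
FOLLOW(J): in S::=f G J, the suffix after J is empty, so FOLLOW(J) ⊇ FOLLOW(S) = {$, a, e, f, g}; in G::=J f, J is followed by f with FIRST {f}; in G::=S g J e, J is followed by e with FIRST {e}; in A::=B G J a, J is followed by a with FIRST {a}. Thus FOLLOW(J) = {$, a, e, f, g}.
FOLLOW(B): in S::=B, the suffix after B is empty, so FOLLOW(B) ⊇ FOLLOW(S) = {$, a, e, f, g}; in J::=G B, the suffix after B is empty, so FOLLOW(B) ⊇ FOLLOW(J) = {$, a, e, f, g}; in A::=B G J a, B is followed by G J a with FIRST {e, f, g}. Thus FOLLOW(B) = {$, a, e, f, g}.
FOLLOW(G): in S::=f G J, G is followed by J with FIRST {e, f, g}; in J::=G B, G is followed by B with FIRST {λ, e, f, g}; in J::=G B, the suffix after G is nullable, so FOLLOW(G) ⊇ FOLLOW(J) = {$, a, e, f, g}; in B::=G G A (occurrence 1), G is followed by G A with FIRST {e, f, g}; in B::=G G A (occurrence 2), G is followed by A with FIRST {λ, e, f, g}; in B::=G G A (occurrence 2), the suffix after G is nullable, so FOLLOW(G) ⊇ FOLLOW(B) = {$, a, e, f, g}; in A::=B G J a, G is followed by J a with FIRST {e, f, g}. Thus FOLLOW(G) = {$, a, e, f, g}.
FOLLOW(A): in S::=e A f, A is followed by f with FIRST {f}; in B::=G G A, the suffix after A is empty, so FOLLOW(A) ⊇ FOLLOW(B) = {$, a, e, f, g}. Thus FOLLOW(A) = {$, a, e, f, g}.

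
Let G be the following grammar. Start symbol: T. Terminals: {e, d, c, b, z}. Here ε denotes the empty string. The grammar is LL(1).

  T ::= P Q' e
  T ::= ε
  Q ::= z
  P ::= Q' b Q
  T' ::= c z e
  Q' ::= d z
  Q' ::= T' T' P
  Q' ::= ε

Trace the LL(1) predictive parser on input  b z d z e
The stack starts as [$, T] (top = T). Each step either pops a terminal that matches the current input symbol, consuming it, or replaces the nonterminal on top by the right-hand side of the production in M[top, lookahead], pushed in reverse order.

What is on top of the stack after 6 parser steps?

step 1: stack=$ T  input=b z d z e $  — expand T ::= P Q' e
step 2: stack=$ e Q' P  input=b z d z e $  — expand P ::= Q' b Q
step 3: stack=$ e Q' Q b Q'  input=b z d z e $  — expand Q' ::= ε
step 4: stack=$ e Q' Q b  input=b z d z e $  — match b
step 5: stack=$ e Q' Q  input=z d z e $  — expand Q ::= z
step 6: stack=$ e Q' z  input=z d z e $  — match z
Stack after step 6: $ e Q' (top = Q').

Q'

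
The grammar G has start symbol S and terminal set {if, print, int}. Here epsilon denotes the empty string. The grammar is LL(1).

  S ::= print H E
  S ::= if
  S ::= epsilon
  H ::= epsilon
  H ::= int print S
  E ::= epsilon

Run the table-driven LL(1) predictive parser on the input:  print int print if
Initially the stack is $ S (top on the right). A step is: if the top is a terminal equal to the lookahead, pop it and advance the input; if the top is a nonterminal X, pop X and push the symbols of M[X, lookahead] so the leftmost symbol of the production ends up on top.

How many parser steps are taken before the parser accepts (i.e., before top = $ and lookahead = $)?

8

     Stack            Input                 Action
  1  $ S              print int print if $  expand S ::= print H E
  2  $ E H print      print int print if $  match print
  3  $ E H            int print if $        expand H ::= int print S
  4  $ E S print int  int print if $        match int
  5  $ E S print      print if $            match print
  6  $ E S            if $                  expand S ::= if
  7  $ E if           if $                  match if
  8  $ E              $                     expand E ::= epsilon
Accept reached after 8 steps.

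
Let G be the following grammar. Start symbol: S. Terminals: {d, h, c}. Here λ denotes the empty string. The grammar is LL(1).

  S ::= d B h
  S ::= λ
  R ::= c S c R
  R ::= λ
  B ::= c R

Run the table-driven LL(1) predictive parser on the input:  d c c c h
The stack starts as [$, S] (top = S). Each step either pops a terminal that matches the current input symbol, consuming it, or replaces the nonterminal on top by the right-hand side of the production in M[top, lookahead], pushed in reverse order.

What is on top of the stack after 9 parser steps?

     Stack        Input        Action
  1  $ S          d c c c h $  expand S ::= d B h
  2  $ h B d      d c c c h $  match d
  3  $ h B        c c c h $    expand B ::= c R
  4  $ h R c      c c c h $    match c
  5  $ h R        c c h $      expand R ::= c S c R
  6  $ h R c S c  c c h $      match c
  7  $ h R c S    c h $        expand S ::= λ
  8  $ h R c      c h $        match c
  9  $ h R        h $          expand R ::= λ
Stack after step 9: $ h (top = h).

h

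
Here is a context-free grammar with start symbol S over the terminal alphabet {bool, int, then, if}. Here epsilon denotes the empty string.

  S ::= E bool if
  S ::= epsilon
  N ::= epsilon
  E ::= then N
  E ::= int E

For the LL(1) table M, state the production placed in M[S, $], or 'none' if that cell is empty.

FIRST(N) = {epsilon}
FIRST(E) = {int, then}
FIRST(S) = {epsilon, int, then}  (via E bool if)
FOLLOW(S) includes $ since S is the start symbol.
FOLLOW(S): S appears on no right-hand side. Thus FOLLOW(S) = {$}.
For S ::= E bool if: FIRST(E bool if) = {int, then}, so it goes in M[S, t] for t ∈ {int, then}.
For S ::= epsilon: FIRST(epsilon) = {epsilon}, so it goes in M[S, t] for t ∈ {}; since epsilon ∈ FIRST, also for every t ∈ FOLLOW(S) = {$}.

S ::= epsilon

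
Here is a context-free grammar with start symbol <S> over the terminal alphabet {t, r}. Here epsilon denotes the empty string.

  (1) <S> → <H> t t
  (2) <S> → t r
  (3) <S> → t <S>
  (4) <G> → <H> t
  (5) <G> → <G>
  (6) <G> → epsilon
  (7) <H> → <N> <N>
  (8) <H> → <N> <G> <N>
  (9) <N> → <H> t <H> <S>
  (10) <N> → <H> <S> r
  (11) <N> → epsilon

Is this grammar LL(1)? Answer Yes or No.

FIRST(<S>) = {t}
FIRST(<G>) = {epsilon, t}
FIRST(<H>) = {epsilon, t}
FIRST(<N>) = {epsilon, t}
FOLLOW(<S>) = {$, r, t}
FOLLOW(<G>) = {t}
FOLLOW(<H>) = {t}
FOLLOW(<N>) = {t}
Cell M[<G>, t] receives both <G> → <H> t and <G> → <G> and <G> → epsilon — the grammar is not LL(1).

No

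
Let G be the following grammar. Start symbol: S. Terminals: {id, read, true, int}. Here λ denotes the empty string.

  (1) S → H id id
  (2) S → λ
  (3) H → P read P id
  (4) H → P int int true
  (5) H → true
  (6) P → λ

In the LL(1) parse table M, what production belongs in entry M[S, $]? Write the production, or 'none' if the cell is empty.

FIRST(P) = {λ}
FIRST(H) = {int, read, true}  (via P read P id, P int int true)
FIRST(S) = {λ, int, read, true}  (via H id id)
FOLLOW(S) includes $ since S is the start symbol.
FOLLOW(S): S appears on no right-hand side. Thus FOLLOW(S) = {$}.
For S → H id id: FIRST(H id id) = {int, read, true}, so it goes in M[S, t] for t ∈ {int, read, true}.
For S → λ: FIRST(λ) = {λ}, so it goes in M[S, t] for t ∈ {}; since λ ∈ FIRST, also for every t ∈ FOLLOW(S) = {$}.

S → λ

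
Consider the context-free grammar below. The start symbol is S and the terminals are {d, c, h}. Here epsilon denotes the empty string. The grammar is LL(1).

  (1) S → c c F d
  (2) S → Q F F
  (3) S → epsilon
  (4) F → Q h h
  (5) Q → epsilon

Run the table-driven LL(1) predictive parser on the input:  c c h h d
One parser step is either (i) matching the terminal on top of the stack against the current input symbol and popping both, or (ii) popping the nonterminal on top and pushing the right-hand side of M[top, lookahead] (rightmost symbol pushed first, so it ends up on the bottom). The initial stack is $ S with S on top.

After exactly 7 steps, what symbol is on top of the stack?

step 1: stack=$ S  input=c c h h d $  — expand S → c c F d
step 2: stack=$ d F c c  input=c c h h d $  — match c
step 3: stack=$ d F c  input=c h h d $  — match c
step 4: stack=$ d F  input=h h d $  — expand F → Q h h
step 5: stack=$ d h h Q  input=h h d $  — expand Q → epsilon
step 6: stack=$ d h h  input=h h d $  — match h
step 7: stack=$ d h  input=h d $  — match h
Stack after step 7: $ d (top = d).

d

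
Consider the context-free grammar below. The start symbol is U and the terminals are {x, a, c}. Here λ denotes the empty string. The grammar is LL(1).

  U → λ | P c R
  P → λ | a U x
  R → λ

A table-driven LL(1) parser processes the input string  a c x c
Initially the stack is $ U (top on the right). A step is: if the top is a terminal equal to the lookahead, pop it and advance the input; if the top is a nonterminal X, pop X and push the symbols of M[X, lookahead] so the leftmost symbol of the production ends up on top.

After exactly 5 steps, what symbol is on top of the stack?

step 1: stack=$ U  input=a c x c $  — expand U → P c R
step 2: stack=$ R c P  input=a c x c $  — expand P → a U x
step 3: stack=$ R c x U a  input=a c x c $  — match a
step 4: stack=$ R c x U  input=c x c $  — expand U → P c R
step 5: stack=$ R c x R c P  input=c x c $  — expand P → λ
Stack after step 5: $ R c x R c (top = c).

c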